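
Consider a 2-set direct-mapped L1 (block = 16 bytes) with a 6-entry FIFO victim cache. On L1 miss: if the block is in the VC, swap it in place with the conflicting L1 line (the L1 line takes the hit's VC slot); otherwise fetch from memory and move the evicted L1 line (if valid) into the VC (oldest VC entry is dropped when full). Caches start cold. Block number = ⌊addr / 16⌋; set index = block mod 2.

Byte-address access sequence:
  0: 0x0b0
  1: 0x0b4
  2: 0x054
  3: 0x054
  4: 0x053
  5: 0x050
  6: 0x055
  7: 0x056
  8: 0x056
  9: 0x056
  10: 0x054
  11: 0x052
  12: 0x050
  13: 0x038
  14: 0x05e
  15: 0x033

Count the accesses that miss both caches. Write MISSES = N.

#0 0xb0→b11/s1 MISS; vc=[]
#1 0xb4→b11/s1 L1-HIT; vc=[]
#2 0x54→b5/s1 MISS; vc=[11]
#3 0x54→b5/s1 L1-HIT; vc=[11]
#4 0x53→b5/s1 L1-HIT; vc=[11]
#5 0x50→b5/s1 L1-HIT; vc=[11]
#6 0x55→b5/s1 L1-HIT; vc=[11]
#7 0x56→b5/s1 L1-HIT; vc=[11]
#8 0x56→b5/s1 L1-HIT; vc=[11]
#9 0x56→b5/s1 L1-HIT; vc=[11]
#10 0x54→b5/s1 L1-HIT; vc=[11]
#11 0x52→b5/s1 L1-HIT; vc=[11]
#12 0x50→b5/s1 L1-HIT; vc=[11]
#13 0x38→b3/s1 MISS; vc=[11,5]
#14 0x5e→b5/s1 VC-HIT; vc=[11,3]
#15 0x33→b3/s1 VC-HIT; vc=[11,5]

MISSES = 3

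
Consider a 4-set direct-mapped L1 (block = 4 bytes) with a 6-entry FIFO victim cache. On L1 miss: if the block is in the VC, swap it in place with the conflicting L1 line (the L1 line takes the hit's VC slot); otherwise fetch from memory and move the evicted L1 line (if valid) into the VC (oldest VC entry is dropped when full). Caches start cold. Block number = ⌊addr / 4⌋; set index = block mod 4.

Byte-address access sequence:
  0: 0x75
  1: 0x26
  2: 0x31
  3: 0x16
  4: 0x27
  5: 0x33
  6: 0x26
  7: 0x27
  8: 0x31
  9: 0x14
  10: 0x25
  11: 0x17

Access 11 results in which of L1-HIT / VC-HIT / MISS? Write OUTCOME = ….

OUTCOME = VC-HIT

  [0] addr=0x75 blk=29 s=1: MISS | VC []
  [1] addr=0x26 blk=9 s=1: MISS | VC [29]
  [2] addr=0x31 blk=12 s=0: MISS | VC [29]
  [3] addr=0x16 blk=5 s=1: MISS | VC [29, 9]
  [4] addr=0x27 blk=9 s=1: VC-HIT | VC [29, 5]
  [5] addr=0x33 blk=12 s=0: L1-HIT | VC [29, 5]
  [6] addr=0x26 blk=9 s=1: L1-HIT | VC [29, 5]
  [7] addr=0x27 blk=9 s=1: L1-HIT | VC [29, 5]
  [8] addr=0x31 blk=12 s=0: L1-HIT | VC [29, 5]
  [9] addr=0x14 blk=5 s=1: VC-HIT | VC [29, 9]
  [10] addr=0x25 blk=9 s=1: VC-HIT | VC [29, 5]
  [11] addr=0x17 blk=5 s=1: VC-HIT | VC [29, 9]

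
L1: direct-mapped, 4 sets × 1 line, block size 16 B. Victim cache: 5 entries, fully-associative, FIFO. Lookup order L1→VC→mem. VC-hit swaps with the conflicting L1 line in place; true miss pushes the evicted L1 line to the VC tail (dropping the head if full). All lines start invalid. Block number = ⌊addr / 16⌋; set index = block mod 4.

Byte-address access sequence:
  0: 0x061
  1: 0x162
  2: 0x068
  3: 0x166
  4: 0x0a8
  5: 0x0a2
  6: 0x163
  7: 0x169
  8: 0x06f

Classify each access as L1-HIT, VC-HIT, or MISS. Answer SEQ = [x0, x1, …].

0: 0x61 (blk 6, set 2) → MISS  vc=[]
1: 0x162 (blk 22, set 2) → MISS  vc=[6]
2: 0x68 (blk 6, set 2) → VC-HIT  vc=[22]
3: 0x166 (blk 22, set 2) → VC-HIT  vc=[6]
4: 0xa8 (blk 10, set 2) → MISS  vc=[6, 22]
5: 0xa2 (blk 10, set 2) → L1-HIT  vc=[6, 22]
6: 0x163 (blk 22, set 2) → VC-HIT  vc=[6, 10]
7: 0x169 (blk 22, set 2) → L1-HIT  vc=[6, 10]
8: 0x6f (blk 6, set 2) → VC-HIT  vc=[22, 10]

SEQ = [MISS, MISS, VC-HIT, VC-HIT, MISS, L1-HIT, VC-HIT, L1-HIT, VC-HIT]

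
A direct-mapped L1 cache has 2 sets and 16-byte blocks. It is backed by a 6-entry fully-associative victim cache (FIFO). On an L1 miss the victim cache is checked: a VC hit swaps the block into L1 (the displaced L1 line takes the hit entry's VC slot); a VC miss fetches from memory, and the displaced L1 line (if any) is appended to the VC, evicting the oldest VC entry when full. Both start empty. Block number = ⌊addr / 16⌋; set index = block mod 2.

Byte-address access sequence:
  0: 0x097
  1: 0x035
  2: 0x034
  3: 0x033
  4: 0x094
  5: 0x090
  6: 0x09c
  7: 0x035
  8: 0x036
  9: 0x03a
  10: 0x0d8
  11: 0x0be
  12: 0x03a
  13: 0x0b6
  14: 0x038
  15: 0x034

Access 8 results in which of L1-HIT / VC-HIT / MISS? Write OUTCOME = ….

OUTCOME = L1-HIT

0: 0x97 (blk 9, set 1) → MISS  vc=[]
1: 0x35 (blk 3, set 1) → MISS  vc=[9]
2: 0x34 (blk 3, set 1) → L1-HIT  vc=[9]
3: 0x33 (blk 3, set 1) → L1-HIT  vc=[9]
4: 0x94 (blk 9, set 1) → VC-HIT  vc=[3]
5: 0x90 (blk 9, set 1) → L1-HIT  vc=[3]
6: 0x9c (blk 9, set 1) → L1-HIT  vc=[3]
7: 0x35 (blk 3, set 1) → VC-HIT  vc=[9]
8: 0x36 (blk 3, set 1) → L1-HIT  vc=[9]
9: 0x3a (blk 3, set 1) → L1-HIT  vc=[9]
10: 0xd8 (blk 13, set 1) → MISS  vc=[9, 3]
11: 0xbe (blk 11, set 1) → MISS  vc=[9, 3, 13]
12: 0x3a (blk 3, set 1) → VC-HIT  vc=[9, 11, 13]
13: 0xb6 (blk 11, set 1) → VC-HIT  vc=[9, 3, 13]
14: 0x38 (blk 3, set 1) → VC-HIT  vc=[9, 11, 13]
15: 0x34 (blk 3, set 1) → L1-HIT  vc=[9, 11, 13]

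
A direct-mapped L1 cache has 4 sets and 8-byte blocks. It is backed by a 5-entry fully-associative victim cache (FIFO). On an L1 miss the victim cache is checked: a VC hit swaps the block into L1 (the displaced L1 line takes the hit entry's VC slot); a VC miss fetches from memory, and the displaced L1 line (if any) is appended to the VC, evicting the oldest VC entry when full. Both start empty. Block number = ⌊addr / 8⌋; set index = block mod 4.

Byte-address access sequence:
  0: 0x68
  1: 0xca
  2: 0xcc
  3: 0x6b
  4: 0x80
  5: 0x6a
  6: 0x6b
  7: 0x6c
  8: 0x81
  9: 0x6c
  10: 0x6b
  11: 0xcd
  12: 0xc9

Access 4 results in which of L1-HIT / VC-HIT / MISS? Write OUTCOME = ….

OUTCOME = MISS

0: 0x68 (blk 13, set 1) → MISS  vc=[]
1: 0xca (blk 25, set 1) → MISS  vc=[13]
2: 0xcc (blk 25, set 1) → L1-HIT  vc=[13]
3: 0x6b (blk 13, set 1) → VC-HIT  vc=[25]
4: 0x80 (blk 16, set 0) → MISS  vc=[25]
5: 0x6a (blk 13, set 1) → L1-HIT  vc=[25]
6: 0x6b (blk 13, set 1) → L1-HIT  vc=[25]
7: 0x6c (blk 13, set 1) → L1-HIT  vc=[25]
8: 0x81 (blk 16, set 0) → L1-HIT  vc=[25]
9: 0x6c (blk 13, set 1) → L1-HIT  vc=[25]
10: 0x6b (blk 13, set 1) → L1-HIT  vc=[25]
11: 0xcd (blk 25, set 1) → VC-HIT  vc=[13]
12: 0xc9 (blk 25, set 1) → L1-HIT  vc=[13]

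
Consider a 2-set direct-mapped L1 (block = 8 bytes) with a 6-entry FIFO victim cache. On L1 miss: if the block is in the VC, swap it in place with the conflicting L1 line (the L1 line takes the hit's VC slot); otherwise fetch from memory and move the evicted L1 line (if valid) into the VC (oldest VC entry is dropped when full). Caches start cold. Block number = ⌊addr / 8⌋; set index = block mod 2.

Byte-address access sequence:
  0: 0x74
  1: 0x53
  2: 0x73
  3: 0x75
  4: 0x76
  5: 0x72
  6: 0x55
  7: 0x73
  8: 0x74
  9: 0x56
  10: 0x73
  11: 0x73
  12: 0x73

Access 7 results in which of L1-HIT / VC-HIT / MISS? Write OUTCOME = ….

#0 0x74→b14/s0 MISS; vc=[]
#1 0x53→b10/s0 MISS; vc=[14]
#2 0x73→b14/s0 VC-HIT; vc=[10]
#3 0x75→b14/s0 L1-HIT; vc=[10]
#4 0x76→b14/s0 L1-HIT; vc=[10]
#5 0x72→b14/s0 L1-HIT; vc=[10]
#6 0x55→b10/s0 VC-HIT; vc=[14]
#7 0x73→b14/s0 VC-HIT; vc=[10]
#8 0x74→b14/s0 L1-HIT; vc=[10]
#9 0x56→b10/s0 VC-HIT; vc=[14]
#10 0x73→b14/s0 VC-HIT; vc=[10]
#11 0x73→b14/s0 L1-HIT; vc=[10]
#12 0x73→b14/s0 L1-HIT; vc=[10]

OUTCOME = VC-HIT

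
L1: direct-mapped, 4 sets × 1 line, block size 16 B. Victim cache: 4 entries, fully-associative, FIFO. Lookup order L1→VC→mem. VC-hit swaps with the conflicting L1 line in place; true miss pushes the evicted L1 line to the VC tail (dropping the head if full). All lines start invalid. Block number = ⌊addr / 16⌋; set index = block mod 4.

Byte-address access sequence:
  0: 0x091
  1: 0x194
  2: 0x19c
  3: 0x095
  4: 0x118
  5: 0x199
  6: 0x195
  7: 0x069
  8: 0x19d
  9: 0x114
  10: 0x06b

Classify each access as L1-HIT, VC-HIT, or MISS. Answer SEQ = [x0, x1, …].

#0 0x91→b9/s1 MISS; vc=[]
#1 0x194→b25/s1 MISS; vc=[9]
#2 0x19c→b25/s1 L1-HIT; vc=[9]
#3 0x95→b9/s1 VC-HIT; vc=[25]
#4 0x118→b17/s1 MISS; vc=[25,9]
#5 0x199→b25/s1 VC-HIT; vc=[17,9]
#6 0x195→b25/s1 L1-HIT; vc=[17,9]
#7 0x69→b6/s2 MISS; vc=[17,9]
#8 0x19d→b25/s1 L1-HIT; vc=[17,9]
#9 0x114→b17/s1 VC-HIT; vc=[25,9]
#10 0x6b→b6/s2 L1-HIT; vc=[25,9]

SEQ = [MISS, MISS, L1-HIT, VC-HIT, MISS, VC-HIT, L1-HIT, MISS, L1-HIT, VC-HIT, L1-HIT]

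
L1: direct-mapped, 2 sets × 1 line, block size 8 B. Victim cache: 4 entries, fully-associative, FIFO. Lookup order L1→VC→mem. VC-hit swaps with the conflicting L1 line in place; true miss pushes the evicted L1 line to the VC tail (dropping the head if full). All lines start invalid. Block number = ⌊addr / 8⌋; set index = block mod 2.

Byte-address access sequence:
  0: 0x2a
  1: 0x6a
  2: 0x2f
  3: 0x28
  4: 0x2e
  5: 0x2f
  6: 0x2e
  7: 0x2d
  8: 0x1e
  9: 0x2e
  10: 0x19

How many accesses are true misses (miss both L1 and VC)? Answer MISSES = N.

#0 0x2a→b5/s1 MISS; vc=[]
#1 0x6a→b13/s1 MISS; vc=[5]
#2 0x2f→b5/s1 VC-HIT; vc=[13]
#3 0x28→b5/s1 L1-HIT; vc=[13]
#4 0x2e→b5/s1 L1-HIT; vc=[13]
#5 0x2f→b5/s1 L1-HIT; vc=[13]
#6 0x2e→b5/s1 L1-HIT; vc=[13]
#7 0x2d→b5/s1 L1-HIT; vc=[13]
#8 0x1e→b3/s1 MISS; vc=[13,5]
#9 0x2e→b5/s1 VC-HIT; vc=[13,3]
#10 0x19→b3/s1 VC-HIT; vc=[13,5]

MISSES = 3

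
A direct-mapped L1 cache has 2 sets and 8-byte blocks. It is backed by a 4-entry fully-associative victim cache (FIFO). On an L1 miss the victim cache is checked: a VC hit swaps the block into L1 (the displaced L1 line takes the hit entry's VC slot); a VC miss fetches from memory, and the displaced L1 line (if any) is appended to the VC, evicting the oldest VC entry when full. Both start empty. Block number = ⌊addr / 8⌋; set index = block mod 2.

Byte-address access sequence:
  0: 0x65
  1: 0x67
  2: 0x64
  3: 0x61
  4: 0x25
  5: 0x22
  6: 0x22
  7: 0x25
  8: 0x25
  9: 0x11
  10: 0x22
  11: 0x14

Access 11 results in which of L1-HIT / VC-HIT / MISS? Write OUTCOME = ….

OUTCOME = VC-HIT

0: 0x65 (blk 12, set 0) → MISS  vc=[]
1: 0x67 (blk 12, set 0) → L1-HIT  vc=[]
2: 0x64 (blk 12, set 0) → L1-HIT  vc=[]
3: 0x61 (blk 12, set 0) → L1-HIT  vc=[]
4: 0x25 (blk 4, set 0) → MISS  vc=[12]
5: 0x22 (blk 4, set 0) → L1-HIT  vc=[12]
6: 0x22 (blk 4, set 0) → L1-HIT  vc=[12]
7: 0x25 (blk 4, set 0) → L1-HIT  vc=[12]
8: 0x25 (blk 4, set 0) → L1-HIT  vc=[12]
9: 0x11 (blk 2, set 0) → MISS  vc=[12, 4]
10: 0x22 (blk 4, set 0) → VC-HIT  vc=[12, 2]
11: 0x14 (blk 2, set 0) → VC-HIT  vc=[12, 4]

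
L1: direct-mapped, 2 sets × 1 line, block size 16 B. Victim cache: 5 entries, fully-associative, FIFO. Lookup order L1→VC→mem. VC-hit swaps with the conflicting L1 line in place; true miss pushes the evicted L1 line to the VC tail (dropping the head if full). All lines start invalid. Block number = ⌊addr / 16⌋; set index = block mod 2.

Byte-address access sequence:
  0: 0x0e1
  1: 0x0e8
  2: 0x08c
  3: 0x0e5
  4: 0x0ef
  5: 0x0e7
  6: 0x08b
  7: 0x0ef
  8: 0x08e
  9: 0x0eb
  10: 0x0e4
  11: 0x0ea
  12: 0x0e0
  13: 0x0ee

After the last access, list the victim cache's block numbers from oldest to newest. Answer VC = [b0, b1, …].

#0 0xe1→b14/s0 MISS; vc=[]
#1 0xe8→b14/s0 L1-HIT; vc=[]
#2 0x8c→b8/s0 MISS; vc=[14]
#3 0xe5→b14/s0 VC-HIT; vc=[8]
#4 0xef→b14/s0 L1-HIT; vc=[8]
#5 0xe7→b14/s0 L1-HIT; vc=[8]
#6 0x8b→b8/s0 VC-HIT; vc=[14]
#7 0xef→b14/s0 VC-HIT; vc=[8]
#8 0x8e→b8/s0 VC-HIT; vc=[14]
#9 0xeb→b14/s0 VC-HIT; vc=[8]
#10 0xe4→b14/s0 L1-HIT; vc=[8]
#11 0xea→b14/s0 L1-HIT; vc=[8]
#12 0xe0→b14/s0 L1-HIT; vc=[8]
#13 0xee→b14/s0 L1-HIT; vc=[8]

VC = [8]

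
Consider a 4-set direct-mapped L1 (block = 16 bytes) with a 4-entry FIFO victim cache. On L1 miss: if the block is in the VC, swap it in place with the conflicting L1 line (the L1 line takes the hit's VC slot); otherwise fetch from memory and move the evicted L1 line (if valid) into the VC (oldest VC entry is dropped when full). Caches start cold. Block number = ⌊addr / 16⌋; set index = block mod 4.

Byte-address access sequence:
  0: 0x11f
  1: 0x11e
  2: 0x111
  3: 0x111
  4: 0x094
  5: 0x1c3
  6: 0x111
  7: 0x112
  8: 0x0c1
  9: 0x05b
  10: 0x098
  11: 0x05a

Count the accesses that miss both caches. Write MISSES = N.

  [0] addr=0x11f blk=17 s=1: MISS | VC []
  [1] addr=0x11e blk=17 s=1: L1-HIT | VC []
  [2] addr=0x111 blk=17 s=1: L1-HIT | VC []
  [3] addr=0x111 blk=17 s=1: L1-HIT | VC []
  [4] addr=0x94 blk=9 s=1: MISS | VC [17]
  [5] addr=0x1c3 blk=28 s=0: MISS | VC [17]
  [6] addr=0x111 blk=17 s=1: VC-HIT | VC [9]
  [7] addr=0x112 blk=17 s=1: L1-HIT | VC [9]
  [8] addr=0xc1 blk=12 s=0: MISS | VC [9, 28]
  [9] addr=0x5b blk=5 s=1: MISS | VC [9, 28, 17]
  [10] addr=0x98 blk=9 s=1: VC-HIT | VC [5, 28, 17]
  [11] addr=0x5a blk=5 s=1: VC-HIT | VC [9, 28, 17]

MISSES = 5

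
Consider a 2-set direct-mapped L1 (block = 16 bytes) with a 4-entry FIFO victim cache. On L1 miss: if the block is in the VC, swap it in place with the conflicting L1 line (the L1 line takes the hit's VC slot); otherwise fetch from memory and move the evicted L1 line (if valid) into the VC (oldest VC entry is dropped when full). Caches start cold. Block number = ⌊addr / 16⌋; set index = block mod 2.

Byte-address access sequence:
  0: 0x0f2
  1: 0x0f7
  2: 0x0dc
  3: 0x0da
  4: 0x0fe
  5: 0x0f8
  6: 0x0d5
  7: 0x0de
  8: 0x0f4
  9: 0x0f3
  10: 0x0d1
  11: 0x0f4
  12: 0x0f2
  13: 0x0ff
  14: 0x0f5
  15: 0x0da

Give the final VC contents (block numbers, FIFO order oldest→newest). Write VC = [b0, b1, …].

#0 0xf2→b15/s1 MISS; vc=[]
#1 0xf7→b15/s1 L1-HIT; vc=[]
#2 0xdc→b13/s1 MISS; vc=[15]
#3 0xda→b13/s1 L1-HIT; vc=[15]
#4 0xfe→b15/s1 VC-HIT; vc=[13]
#5 0xf8→b15/s1 L1-HIT; vc=[13]
#6 0xd5→b13/s1 VC-HIT; vc=[15]
#7 0xde→b13/s1 L1-HIT; vc=[15]
#8 0xf4→b15/s1 VC-HIT; vc=[13]
#9 0xf3→b15/s1 L1-HIT; vc=[13]
#10 0xd1→b13/s1 VC-HIT; vc=[15]
#11 0xf4→b15/s1 VC-HIT; vc=[13]
#12 0xf2→b15/s1 L1-HIT; vc=[13]
#13 0xff→b15/s1 L1-HIT; vc=[13]
#14 0xf5→b15/s1 L1-HIT; vc=[13]
#15 0xda→b13/s1 VC-HIT; vc=[15]

VC = [15]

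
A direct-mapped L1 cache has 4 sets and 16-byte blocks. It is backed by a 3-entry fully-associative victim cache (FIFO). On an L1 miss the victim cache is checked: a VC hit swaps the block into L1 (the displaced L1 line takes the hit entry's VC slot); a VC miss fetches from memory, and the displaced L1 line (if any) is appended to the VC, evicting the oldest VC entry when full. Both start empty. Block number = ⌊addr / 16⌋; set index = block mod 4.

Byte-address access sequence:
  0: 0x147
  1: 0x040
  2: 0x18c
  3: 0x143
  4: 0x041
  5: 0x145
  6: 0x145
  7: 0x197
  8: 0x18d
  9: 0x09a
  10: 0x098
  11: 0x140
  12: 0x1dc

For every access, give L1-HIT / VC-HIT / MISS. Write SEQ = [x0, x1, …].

  [0] addr=0x147 blk=20 s=0: MISS | VC []
  [1] addr=0x40 blk=4 s=0: MISS | VC [20]
  [2] addr=0x18c blk=24 s=0: MISS | VC [20, 4]
  [3] addr=0x143 blk=20 s=0: VC-HIT | VC [24, 4]
  [4] addr=0x41 blk=4 s=0: VC-HIT | VC [24, 20]
  [5] addr=0x145 blk=20 s=0: VC-HIT | VC [24, 4]
  [6] addr=0x145 blk=20 s=0: L1-HIT | VC [24, 4]
  [7] addr=0x197 blk=25 s=1: MISS | VC [24, 4]
  [8] addr=0x18d blk=24 s=0: VC-HIT | VC [20, 4]
  [9] addr=0x9a blk=9 s=1: MISS | VC [20, 4, 25]
  [10] addr=0x98 blk=9 s=1: L1-HIT | VC [20, 4, 25]
  [11] addr=0x140 blk=20 s=0: VC-HIT | VC [24, 4, 25]
  [12] addr=0x1dc blk=29 s=1: MISS | VC [4, 25, 9]

SEQ = [MISS, MISS, MISS, VC-HIT, VC-HIT, VC-HIT, L1-HIT, MISS, VC-HIT, MISS, L1-HIT, VC-HIT, MISS]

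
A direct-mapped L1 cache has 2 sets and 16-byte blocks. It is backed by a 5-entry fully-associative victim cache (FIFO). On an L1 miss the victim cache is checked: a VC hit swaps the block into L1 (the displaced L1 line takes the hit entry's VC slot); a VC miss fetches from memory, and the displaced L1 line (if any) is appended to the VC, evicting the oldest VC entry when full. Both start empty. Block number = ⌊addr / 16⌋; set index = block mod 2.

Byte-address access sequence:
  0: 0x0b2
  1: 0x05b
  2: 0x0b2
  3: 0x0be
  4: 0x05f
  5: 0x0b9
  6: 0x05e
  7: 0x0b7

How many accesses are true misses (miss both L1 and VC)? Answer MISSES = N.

MISSES = 2

#0 0xb2→b11/s1 MISS; vc=[]
#1 0x5b→b5/s1 MISS; vc=[11]
#2 0xb2→b11/s1 VC-HIT; vc=[5]
#3 0xbe→b11/s1 L1-HIT; vc=[5]
#4 0x5f→b5/s1 VC-HIT; vc=[11]
#5 0xb9→b11/s1 VC-HIT; vc=[5]
#6 0x5e→b5/s1 VC-HIT; vc=[11]
#7 0xb7→b11/s1 VC-HIT; vc=[5]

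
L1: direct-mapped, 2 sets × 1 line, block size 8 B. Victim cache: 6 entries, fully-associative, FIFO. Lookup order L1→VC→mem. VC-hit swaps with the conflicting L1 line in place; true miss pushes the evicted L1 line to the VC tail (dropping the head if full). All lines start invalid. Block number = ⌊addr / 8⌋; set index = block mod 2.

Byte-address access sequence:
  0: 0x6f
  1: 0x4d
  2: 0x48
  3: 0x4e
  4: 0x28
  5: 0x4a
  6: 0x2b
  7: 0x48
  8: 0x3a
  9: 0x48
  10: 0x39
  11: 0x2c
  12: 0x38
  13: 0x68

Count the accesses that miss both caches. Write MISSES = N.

0: 0x6f (blk 13, set 1) → MISS  vc=[]
1: 0x4d (blk 9, set 1) → MISS  vc=[13]
2: 0x48 (blk 9, set 1) → L1-HIT  vc=[13]
3: 0x4e (blk 9, set 1) → L1-HIT  vc=[13]
4: 0x28 (blk 5, set 1) → MISS  vc=[13, 9]
5: 0x4a (blk 9, set 1) → VC-HIT  vc=[13, 5]
6: 0x2b (blk 5, set 1) → VC-HIT  vc=[13, 9]
7: 0x48 (blk 9, set 1) → VC-HIT  vc=[13, 5]
8: 0x3a (blk 7, set 1) → MISS  vc=[13, 5, 9]
9: 0x48 (blk 9, set 1) → VC-HIT  vc=[13, 5, 7]
10: 0x39 (blk 7, set 1) → VC-HIT  vc=[13, 5, 9]
11: 0x2c (blk 5, set 1) → VC-HIT  vc=[13, 7, 9]
12: 0x38 (blk 7, set 1) → VC-HIT  vc=[13, 5, 9]
13: 0x68 (blk 13, set 1) → VC-HIT  vc=[7, 5, 9]

MISSES = 4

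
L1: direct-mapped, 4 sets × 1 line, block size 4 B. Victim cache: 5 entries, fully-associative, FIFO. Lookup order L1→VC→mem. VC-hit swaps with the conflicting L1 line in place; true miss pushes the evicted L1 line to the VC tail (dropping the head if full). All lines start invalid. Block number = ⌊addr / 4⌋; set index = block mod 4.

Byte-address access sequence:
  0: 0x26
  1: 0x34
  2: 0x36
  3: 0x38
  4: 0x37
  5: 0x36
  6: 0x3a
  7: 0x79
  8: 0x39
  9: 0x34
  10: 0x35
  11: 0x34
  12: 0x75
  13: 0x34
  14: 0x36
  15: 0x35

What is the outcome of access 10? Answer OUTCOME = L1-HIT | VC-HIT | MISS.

0: 0x26 (blk 9, set 1) → MISS  vc=[]
1: 0x34 (blk 13, set 1) → MISS  vc=[9]
2: 0x36 (blk 13, set 1) → L1-HIT  vc=[9]
3: 0x38 (blk 14, set 2) → MISS  vc=[9]
4: 0x37 (blk 13, set 1) → L1-HIT  vc=[9]
5: 0x36 (blk 13, set 1) → L1-HIT  vc=[9]
6: 0x3a (blk 14, set 2) → L1-HIT  vc=[9]
7: 0x79 (blk 30, set 2) → MISS  vc=[9, 14]
8: 0x39 (blk 14, set 2) → VC-HIT  vc=[9, 30]
9: 0x34 (blk 13, set 1) → L1-HIT  vc=[9, 30]
10: 0x35 (blk 13, set 1) → L1-HIT  vc=[9, 30]
11: 0x34 (blk 13, set 1) → L1-HIT  vc=[9, 30]
12: 0x75 (blk 29, set 1) → MISS  vc=[9, 30, 13]
13: 0x34 (blk 13, set 1) → VC-HIT  vc=[9, 30, 29]
14: 0x36 (blk 13, set 1) → L1-HIT  vc=[9, 30, 29]
15: 0x35 (blk 13, set 1) → L1-HIT  vc=[9, 30, 29]

OUTCOME = L1-HIT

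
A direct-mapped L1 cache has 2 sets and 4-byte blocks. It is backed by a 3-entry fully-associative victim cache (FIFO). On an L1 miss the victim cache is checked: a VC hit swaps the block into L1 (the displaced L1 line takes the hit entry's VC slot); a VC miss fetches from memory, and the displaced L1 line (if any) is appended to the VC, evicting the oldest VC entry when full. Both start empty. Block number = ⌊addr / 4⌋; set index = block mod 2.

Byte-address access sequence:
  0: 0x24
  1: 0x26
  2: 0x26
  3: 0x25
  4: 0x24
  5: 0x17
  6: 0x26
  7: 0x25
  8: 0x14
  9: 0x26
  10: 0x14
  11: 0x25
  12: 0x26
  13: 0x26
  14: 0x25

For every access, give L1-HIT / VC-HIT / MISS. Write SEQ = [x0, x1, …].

SEQ = [MISS, L1-HIT, L1-HIT, L1-HIT, L1-HIT, MISS, VC-HIT, L1-HIT, VC-HIT, VC-HIT, VC-HIT, VC-HIT, L1-HIT, L1-HIT, L1-HIT]

  [0] addr=0x24 blk=9 s=1: MISS | VC []
  [1] addr=0x26 blk=9 s=1: L1-HIT | VC []
  [2] addr=0x26 blk=9 s=1: L1-HIT | VC []
  [3] addr=0x25 blk=9 s=1: L1-HIT | VC []
  [4] addr=0x24 blk=9 s=1: L1-HIT | VC []
  [5] addr=0x17 blk=5 s=1: MISS | VC [9]
  [6] addr=0x26 blk=9 s=1: VC-HIT | VC [5]
  [7] addr=0x25 blk=9 s=1: L1-HIT | VC [5]
  [8] addr=0x14 blk=5 s=1: VC-HIT | VC [9]
  [9] addr=0x26 blk=9 s=1: VC-HIT | VC [5]
  [10] addr=0x14 blk=5 s=1: VC-HIT | VC [9]
  [11] addr=0x25 blk=9 s=1: VC-HIT | VC [5]
  [12] addr=0x26 blk=9 s=1: L1-HIT | VC [5]
  [13] addr=0x26 blk=9 s=1: L1-HIT | VC [5]
  [14] addr=0x25 blk=9 s=1: L1-HIT | VC [5]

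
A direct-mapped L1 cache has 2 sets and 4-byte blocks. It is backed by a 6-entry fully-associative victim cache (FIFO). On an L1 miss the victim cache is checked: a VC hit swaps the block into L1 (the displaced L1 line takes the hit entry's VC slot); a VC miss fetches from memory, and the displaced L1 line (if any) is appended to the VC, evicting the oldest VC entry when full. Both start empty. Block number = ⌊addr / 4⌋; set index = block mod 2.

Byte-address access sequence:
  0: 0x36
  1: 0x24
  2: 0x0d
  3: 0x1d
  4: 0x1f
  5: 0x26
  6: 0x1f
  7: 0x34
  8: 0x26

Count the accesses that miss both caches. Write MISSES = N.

#0 0x36→b13/s1 MISS; vc=[]
#1 0x24→b9/s1 MISS; vc=[13]
#2 0xd→b3/s1 MISS; vc=[13,9]
#3 0x1d→b7/s1 MISS; vc=[13,9,3]
#4 0x1f→b7/s1 L1-HIT; vc=[13,9,3]
#5 0x26→b9/s1 VC-HIT; vc=[13,7,3]
#6 0x1f→b7/s1 VC-HIT; vc=[13,9,3]
#7 0x34→b13/s1 VC-HIT; vc=[7,9,3]
#8 0x26→b9/s1 VC-HIT; vc=[7,13,3]

MISSES = 4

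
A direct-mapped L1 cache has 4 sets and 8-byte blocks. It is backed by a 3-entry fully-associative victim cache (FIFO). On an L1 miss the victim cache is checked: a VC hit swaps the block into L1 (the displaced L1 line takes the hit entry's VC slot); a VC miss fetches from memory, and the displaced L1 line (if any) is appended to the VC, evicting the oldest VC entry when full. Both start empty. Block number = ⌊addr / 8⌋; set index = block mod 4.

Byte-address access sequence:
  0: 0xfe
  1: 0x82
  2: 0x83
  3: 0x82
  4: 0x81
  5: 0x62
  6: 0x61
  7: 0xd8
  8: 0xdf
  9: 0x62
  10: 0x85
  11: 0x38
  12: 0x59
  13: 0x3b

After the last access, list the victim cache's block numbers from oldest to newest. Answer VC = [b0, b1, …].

VC = [31, 27, 11]

0: 0xfe (blk 31, set 3) → MISS  vc=[]
1: 0x82 (blk 16, set 0) → MISS  vc=[]
2: 0x83 (blk 16, set 0) → L1-HIT  vc=[]
3: 0x82 (blk 16, set 0) → L1-HIT  vc=[]
4: 0x81 (blk 16, set 0) → L1-HIT  vc=[]
5: 0x62 (blk 12, set 0) → MISS  vc=[16]
6: 0x61 (blk 12, set 0) → L1-HIT  vc=[16]
7: 0xd8 (blk 27, set 3) → MISS  vc=[16, 31]
8: 0xdf (blk 27, set 3) → L1-HIT  vc=[16, 31]
9: 0x62 (blk 12, set 0) → L1-HIT  vc=[16, 31]
10: 0x85 (blk 16, set 0) → VC-HIT  vc=[12, 31]
11: 0x38 (blk 7, set 3) → MISS  vc=[12, 31, 27]
12: 0x59 (blk 11, set 3) → MISS  vc=[31, 27, 7]
13: 0x3b (blk 7, set 3) → VC-HIT  vc=[31, 27, 11]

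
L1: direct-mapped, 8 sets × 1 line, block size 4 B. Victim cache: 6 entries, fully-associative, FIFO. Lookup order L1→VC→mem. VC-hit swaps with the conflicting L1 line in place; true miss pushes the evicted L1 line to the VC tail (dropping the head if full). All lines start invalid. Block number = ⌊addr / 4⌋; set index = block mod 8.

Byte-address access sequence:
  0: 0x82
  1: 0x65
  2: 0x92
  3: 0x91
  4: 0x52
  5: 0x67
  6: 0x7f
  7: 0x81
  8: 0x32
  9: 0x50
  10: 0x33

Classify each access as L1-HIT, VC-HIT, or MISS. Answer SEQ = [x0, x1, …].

0: 0x82 (blk 32, set 0) → MISS  vc=[]
1: 0x65 (blk 25, set 1) → MISS  vc=[]
2: 0x92 (blk 36, set 4) → MISS  vc=[]
3: 0x91 (blk 36, set 4) → L1-HIT  vc=[]
4: 0x52 (blk 20, set 4) → MISS  vc=[36]
5: 0x67 (blk 25, set 1) → L1-HIT  vc=[36]
6: 0x7f (blk 31, set 7) → MISS  vc=[36]
7: 0x81 (blk 32, set 0) → L1-HIT  vc=[36]
8: 0x32 (blk 12, set 4) → MISS  vc=[36, 20]
9: 0x50 (blk 20, set 4) → VC-HIT  vc=[36, 12]
10: 0x33 (blk 12, set 4) → VC-HIT  vc=[36, 20]

SEQ = [MISS, MISS, MISS, L1-HIT, MISS, L1-HIT, MISS, L1-HIT, MISS, VC-HIT, VC-HIT]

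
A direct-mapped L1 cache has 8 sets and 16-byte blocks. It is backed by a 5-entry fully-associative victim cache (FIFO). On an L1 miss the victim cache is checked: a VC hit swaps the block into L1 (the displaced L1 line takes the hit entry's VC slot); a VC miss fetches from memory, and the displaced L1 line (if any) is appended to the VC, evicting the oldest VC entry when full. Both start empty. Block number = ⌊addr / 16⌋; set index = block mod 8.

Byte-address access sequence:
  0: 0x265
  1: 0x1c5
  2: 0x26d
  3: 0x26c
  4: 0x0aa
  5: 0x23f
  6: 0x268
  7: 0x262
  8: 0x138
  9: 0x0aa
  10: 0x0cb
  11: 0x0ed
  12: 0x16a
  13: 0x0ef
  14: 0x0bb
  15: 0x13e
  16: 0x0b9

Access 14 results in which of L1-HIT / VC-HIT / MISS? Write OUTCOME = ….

OUTCOME = MISS

  [0] addr=0x265 blk=38 s=6: MISS | VC []
  [1] addr=0x1c5 blk=28 s=4: MISS | VC []
  [2] addr=0x26d blk=38 s=6: L1-HIT | VC []
  [3] addr=0x26c blk=38 s=6: L1-HIT | VC []
  [4] addr=0xaa blk=10 s=2: MISS | VC []
  [5] addr=0x23f blk=35 s=3: MISS | VC []
  [6] addr=0x268 blk=38 s=6: L1-HIT | VC []
  [7] addr=0x262 blk=38 s=6: L1-HIT | VC []
  [8] addr=0x138 blk=19 s=3: MISS | VC [35]
  [9] addr=0xaa blk=10 s=2: L1-HIT | VC [35]
  [10] addr=0xcb blk=12 s=4: MISS | VC [35, 28]
  [11] addr=0xed blk=14 s=6: MISS | VC [35, 28, 38]
  [12] addr=0x16a blk=22 s=6: MISS | VC [35, 28, 38, 14]
  [13] addr=0xef blk=14 s=6: VC-HIT | VC [35, 28, 38, 22]
  [14] addr=0xbb blk=11 s=3: MISS | VC [35, 28, 38, 22, 19]
  [15] addr=0x13e blk=19 s=3: VC-HIT | VC [35, 28, 38, 22, 11]
  [16] addr=0xb9 blk=11 s=3: VC-HIT | VC [35, 28, 38, 22, 19]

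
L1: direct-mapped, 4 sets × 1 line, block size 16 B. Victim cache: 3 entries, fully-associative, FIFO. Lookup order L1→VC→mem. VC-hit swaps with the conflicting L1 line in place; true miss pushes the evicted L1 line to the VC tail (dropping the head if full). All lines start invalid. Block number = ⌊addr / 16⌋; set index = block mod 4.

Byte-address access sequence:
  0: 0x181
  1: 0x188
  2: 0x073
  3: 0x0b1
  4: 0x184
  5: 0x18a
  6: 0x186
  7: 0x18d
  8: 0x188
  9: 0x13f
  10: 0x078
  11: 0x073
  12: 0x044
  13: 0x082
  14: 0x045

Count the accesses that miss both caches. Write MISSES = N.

  [0] addr=0x181 blk=24 s=0: MISS | VC []
  [1] addr=0x188 blk=24 s=0: L1-HIT | VC []
  [2] addr=0x73 blk=7 s=3: MISS | VC []
  [3] addr=0xb1 blk=11 s=3: MISS | VC [7]
  [4] addr=0x184 blk=24 s=0: L1-HIT | VC [7]
  [5] addr=0x18a blk=24 s=0: L1-HIT | VC [7]
  [6] addr=0x186 blk=24 s=0: L1-HIT | VC [7]
  [7] addr=0x18d blk=24 s=0: L1-HIT | VC [7]
  [8] addr=0x188 blk=24 s=0: L1-HIT | VC [7]
  [9] addr=0x13f blk=19 s=3: MISS | VC [7, 11]
  [10] addr=0x78 blk=7 s=3: VC-HIT | VC [19, 11]
  [11] addr=0x73 blk=7 s=3: L1-HIT | VC [19, 11]
  [12] addr=0x44 blk=4 s=0: MISS | VC [19, 11, 24]
  [13] addr=0x82 blk=8 s=0: MISS | VC [11, 24, 4]
  [14] addr=0x45 blk=4 s=0: VC-HIT | VC [11, 24, 8]

MISSES = 6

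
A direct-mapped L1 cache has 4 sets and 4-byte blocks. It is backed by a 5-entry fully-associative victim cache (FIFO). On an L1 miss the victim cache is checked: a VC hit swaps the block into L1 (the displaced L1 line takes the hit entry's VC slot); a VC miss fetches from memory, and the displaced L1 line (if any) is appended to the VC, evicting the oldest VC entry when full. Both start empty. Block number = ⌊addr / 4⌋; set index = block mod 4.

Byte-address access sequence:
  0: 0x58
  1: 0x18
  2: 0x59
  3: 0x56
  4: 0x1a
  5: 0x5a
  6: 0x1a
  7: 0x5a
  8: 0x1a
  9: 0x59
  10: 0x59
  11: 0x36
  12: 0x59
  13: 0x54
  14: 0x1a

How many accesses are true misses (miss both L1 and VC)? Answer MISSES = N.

MISSES = 4

#0 0x58→b22/s2 MISS; vc=[]
#1 0x18→b6/s2 MISS; vc=[22]
#2 0x59→b22/s2 VC-HIT; vc=[6]
#3 0x56→b21/s1 MISS; vc=[6]
#4 0x1a→b6/s2 VC-HIT; vc=[22]
#5 0x5a→b22/s2 VC-HIT; vc=[6]
#6 0x1a→b6/s2 VC-HIT; vc=[22]
#7 0x5a→b22/s2 VC-HIT; vc=[6]
#8 0x1a→b6/s2 VC-HIT; vc=[22]
#9 0x59→b22/s2 VC-HIT; vc=[6]
#10 0x59→b22/s2 L1-HIT; vc=[6]
#11 0x36→b13/s1 MISS; vc=[6,21]
#12 0x59→b22/s2 L1-HIT; vc=[6,21]
#13 0x54→b21/s1 VC-HIT; vc=[6,13]
#14 0x1a→b6/s2 VC-HIT; vc=[22,13]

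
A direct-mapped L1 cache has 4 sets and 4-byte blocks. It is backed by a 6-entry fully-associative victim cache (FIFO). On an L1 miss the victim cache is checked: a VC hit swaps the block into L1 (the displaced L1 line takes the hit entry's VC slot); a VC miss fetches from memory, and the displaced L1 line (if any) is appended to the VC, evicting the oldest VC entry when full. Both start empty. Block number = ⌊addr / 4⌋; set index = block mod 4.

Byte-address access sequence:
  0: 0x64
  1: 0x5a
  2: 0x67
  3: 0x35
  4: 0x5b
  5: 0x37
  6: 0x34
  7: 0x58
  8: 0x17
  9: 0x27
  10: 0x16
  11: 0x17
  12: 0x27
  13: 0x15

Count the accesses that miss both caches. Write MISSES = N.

0: 0x64 (blk 25, set 1) → MISS  vc=[]
1: 0x5a (blk 22, set 2) → MISS  vc=[]
2: 0x67 (blk 25, set 1) → L1-HIT  vc=[]
3: 0x35 (blk 13, set 1) → MISS  vc=[25]
4: 0x5b (blk 22, set 2) → L1-HIT  vc=[25]
5: 0x37 (blk 13, set 1) → L1-HIT  vc=[25]
6: 0x34 (blk 13, set 1) → L1-HIT  vc=[25]
7: 0x58 (blk 22, set 2) → L1-HIT  vc=[25]
8: 0x17 (blk 5, set 1) → MISS  vc=[25, 13]
9: 0x27 (blk 9, set 1) → MISS  vc=[25, 13, 5]
10: 0x16 (blk 5, set 1) → VC-HIT  vc=[25, 13, 9]
11: 0x17 (blk 5, set 1) → L1-HIT  vc=[25, 13, 9]
12: 0x27 (blk 9, set 1) → VC-HIT  vc=[25, 13, 5]
13: 0x15 (blk 5, set 1) → VC-HIT  vc=[25, 13, 9]

MISSES = 5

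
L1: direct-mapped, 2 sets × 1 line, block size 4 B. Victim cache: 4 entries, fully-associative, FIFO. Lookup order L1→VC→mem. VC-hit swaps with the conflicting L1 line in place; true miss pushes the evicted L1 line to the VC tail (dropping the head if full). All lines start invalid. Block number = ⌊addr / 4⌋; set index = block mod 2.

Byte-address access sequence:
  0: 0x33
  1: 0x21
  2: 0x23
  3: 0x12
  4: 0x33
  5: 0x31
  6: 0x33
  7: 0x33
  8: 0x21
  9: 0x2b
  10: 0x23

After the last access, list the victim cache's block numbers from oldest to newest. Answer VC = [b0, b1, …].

VC = [4, 12, 10]

  [0] addr=0x33 blk=12 s=0: MISS | VC []
  [1] addr=0x21 blk=8 s=0: MISS | VC [12]
  [2] addr=0x23 blk=8 s=0: L1-HIT | VC [12]
  [3] addr=0x12 blk=4 s=0: MISS | VC [12, 8]
  [4] addr=0x33 blk=12 s=0: VC-HIT | VC [4, 8]
  [5] addr=0x31 blk=12 s=0: L1-HIT | VC [4, 8]
  [6] addr=0x33 blk=12 s=0: L1-HIT | VC [4, 8]
  [7] addr=0x33 blk=12 s=0: L1-HIT | VC [4, 8]
  [8] addr=0x21 blk=8 s=0: VC-HIT | VC [4, 12]
  [9] addr=0x2b blk=10 s=0: MISS | VC [4, 12, 8]
  [10] addr=0x23 blk=8 s=0: VC-HIT | VC [4, 12, 10]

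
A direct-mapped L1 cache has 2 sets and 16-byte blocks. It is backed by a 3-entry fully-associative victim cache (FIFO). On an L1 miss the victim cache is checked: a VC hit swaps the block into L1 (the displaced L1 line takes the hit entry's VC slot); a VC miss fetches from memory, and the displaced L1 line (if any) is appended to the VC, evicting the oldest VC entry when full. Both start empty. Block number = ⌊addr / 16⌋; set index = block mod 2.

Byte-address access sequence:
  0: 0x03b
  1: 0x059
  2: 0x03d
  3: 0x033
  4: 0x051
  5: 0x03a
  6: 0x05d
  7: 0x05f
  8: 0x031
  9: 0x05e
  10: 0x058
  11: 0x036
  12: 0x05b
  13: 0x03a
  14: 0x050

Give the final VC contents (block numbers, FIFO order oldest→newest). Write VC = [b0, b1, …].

0: 0x3b (blk 3, set 1) → MISS  vc=[]
1: 0x59 (blk 5, set 1) → MISS  vc=[3]
2: 0x3d (blk 3, set 1) → VC-HIT  vc=[5]
3: 0x33 (blk 3, set 1) → L1-HIT  vc=[5]
4: 0x51 (blk 5, set 1) → VC-HIT  vc=[3]
5: 0x3a (blk 3, set 1) → VC-HIT  vc=[5]
6: 0x5d (blk 5, set 1) → VC-HIT  vc=[3]
7: 0x5f (blk 5, set 1) → L1-HIT  vc=[3]
8: 0x31 (blk 3, set 1) → VC-HIT  vc=[5]
9: 0x5e (blk 5, set 1) → VC-HIT  vc=[3]
10: 0x58 (blk 5, set 1) → L1-HIT  vc=[3]
11: 0x36 (blk 3, set 1) → VC-HIT  vc=[5]
12: 0x5b (blk 5, set 1) → VC-HIT  vc=[3]
13: 0x3a (blk 3, set 1) → VC-HIT  vc=[5]
14: 0x50 (blk 5, set 1) → VC-HIT  vc=[3]

VC = [3]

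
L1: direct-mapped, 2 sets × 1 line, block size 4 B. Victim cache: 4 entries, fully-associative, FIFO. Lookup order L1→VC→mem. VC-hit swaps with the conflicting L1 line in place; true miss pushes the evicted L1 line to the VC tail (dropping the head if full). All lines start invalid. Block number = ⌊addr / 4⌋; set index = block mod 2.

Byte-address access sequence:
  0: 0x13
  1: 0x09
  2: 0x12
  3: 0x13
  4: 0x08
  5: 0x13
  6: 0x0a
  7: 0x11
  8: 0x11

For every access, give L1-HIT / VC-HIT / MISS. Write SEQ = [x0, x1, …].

SEQ = [MISS, MISS, VC-HIT, L1-HIT, VC-HIT, VC-HIT, VC-HIT, VC-HIT, L1-HIT]

0: 0x13 (blk 4, set 0) → MISS  vc=[]
1: 0x9 (blk 2, set 0) → MISS  vc=[4]
2: 0x12 (blk 4, set 0) → VC-HIT  vc=[2]
3: 0x13 (blk 4, set 0) → L1-HIT  vc=[2]
4: 0x8 (blk 2, set 0) → VC-HIT  vc=[4]
5: 0x13 (blk 4, set 0) → VC-HIT  vc=[2]
6: 0xa (blk 2, set 0) → VC-HIT  vc=[4]
7: 0x11 (blk 4, set 0) → VC-HIT  vc=[2]
8: 0x11 (blk 4, set 0) → L1-HIT  vc=[2]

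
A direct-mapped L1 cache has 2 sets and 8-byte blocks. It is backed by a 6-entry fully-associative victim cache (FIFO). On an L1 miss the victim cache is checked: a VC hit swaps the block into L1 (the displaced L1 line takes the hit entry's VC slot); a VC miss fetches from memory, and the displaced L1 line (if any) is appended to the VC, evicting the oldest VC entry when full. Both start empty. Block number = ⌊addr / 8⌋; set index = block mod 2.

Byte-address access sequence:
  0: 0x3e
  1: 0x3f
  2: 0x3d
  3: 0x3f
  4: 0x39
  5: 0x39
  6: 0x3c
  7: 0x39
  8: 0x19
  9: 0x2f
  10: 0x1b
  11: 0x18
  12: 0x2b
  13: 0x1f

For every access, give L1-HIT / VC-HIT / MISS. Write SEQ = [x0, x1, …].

  [0] addr=0x3e blk=7 s=1: MISS | VC []
  [1] addr=0x3f blk=7 s=1: L1-HIT | VC []
  [2] addr=0x3d blk=7 s=1: L1-HIT | VC []
  [3] addr=0x3f blk=7 s=1: L1-HIT | VC []
  [4] addr=0x39 blk=7 s=1: L1-HIT | VC []
  [5] addr=0x39 blk=7 s=1: L1-HIT | VC []
  [6] addr=0x3c blk=7 s=1: L1-HIT | VC []
  [7] addr=0x39 blk=7 s=1: L1-HIT | VC []
  [8] addr=0x19 blk=3 s=1: MISS | VC [7]
  [9] addr=0x2f blk=5 s=1: MISS | VC [7, 3]
  [10] addr=0x1b blk=3 s=1: VC-HIT | VC [7, 5]
  [11] addr=0x18 blk=3 s=1: L1-HIT | VC [7, 5]
  [12] addr=0x2b blk=5 s=1: VC-HIT | VC [7, 3]
  [13] addr=0x1f blk=3 s=1: VC-HIT | VC [7, 5]

SEQ = [MISS, L1-HIT, L1-HIT, L1-HIT, L1-HIT, L1-HIT, L1-HIT, L1-HIT, MISS, MISS, VC-HIT, L1-HIT, VC-HIT, VC-HIT]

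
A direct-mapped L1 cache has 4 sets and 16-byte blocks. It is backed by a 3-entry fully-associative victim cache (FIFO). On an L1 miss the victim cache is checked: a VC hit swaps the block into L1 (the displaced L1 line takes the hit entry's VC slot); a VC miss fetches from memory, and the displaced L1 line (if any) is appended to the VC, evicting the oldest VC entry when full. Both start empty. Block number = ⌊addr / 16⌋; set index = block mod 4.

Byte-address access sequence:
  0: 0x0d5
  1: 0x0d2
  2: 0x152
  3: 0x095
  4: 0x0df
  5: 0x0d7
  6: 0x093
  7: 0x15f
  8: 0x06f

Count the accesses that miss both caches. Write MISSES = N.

0: 0xd5 (blk 13, set 1) → MISS  vc=[]
1: 0xd2 (blk 13, set 1) → L1-HIT  vc=[]
2: 0x152 (blk 21, set 1) → MISS  vc=[13]
3: 0x95 (blk 9, set 1) → MISS  vc=[13, 21]
4: 0xdf (blk 13, set 1) → VC-HIT  vc=[9, 21]
5: 0xd7 (blk 13, set 1) → L1-HIT  vc=[9, 21]
6: 0x93 (blk 9, set 1) → VC-HIT  vc=[13, 21]
7: 0x15f (blk 21, set 1) → VC-HIT  vc=[13, 9]
8: 0x6f (blk 6, set 2) → MISS  vc=[13, 9]

MISSES = 4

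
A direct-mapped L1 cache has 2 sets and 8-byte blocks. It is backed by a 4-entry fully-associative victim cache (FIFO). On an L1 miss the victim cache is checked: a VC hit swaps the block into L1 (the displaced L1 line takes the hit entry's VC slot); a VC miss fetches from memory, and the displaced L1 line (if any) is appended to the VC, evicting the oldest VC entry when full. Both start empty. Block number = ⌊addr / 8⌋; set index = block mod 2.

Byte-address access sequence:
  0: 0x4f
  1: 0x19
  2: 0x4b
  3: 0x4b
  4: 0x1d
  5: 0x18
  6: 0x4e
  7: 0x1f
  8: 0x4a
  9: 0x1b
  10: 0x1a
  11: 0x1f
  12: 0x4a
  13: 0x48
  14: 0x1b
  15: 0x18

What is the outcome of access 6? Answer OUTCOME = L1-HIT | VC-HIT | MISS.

  [0] addr=0x4f blk=9 s=1: MISS | VC []
  [1] addr=0x19 blk=3 s=1: MISS | VC [9]
  [2] addr=0x4b blk=9 s=1: VC-HIT | VC [3]
  [3] addr=0x4b blk=9 s=1: L1-HIT | VC [3]
  [4] addr=0x1d blk=3 s=1: VC-HIT | VC [9]
  [5] addr=0x18 blk=3 s=1: L1-HIT | VC [9]
  [6] addr=0x4e blk=9 s=1: VC-HIT | VC [3]
  [7] addr=0x1f blk=3 s=1: VC-HIT | VC [9]
  [8] addr=0x4a blk=9 s=1: VC-HIT | VC [3]
  [9] addr=0x1b blk=3 s=1: VC-HIT | VC [9]
  [10] addr=0x1a blk=3 s=1: L1-HIT | VC [9]
  [11] addr=0x1f blk=3 s=1: L1-HIT | VC [9]
  [12] addr=0x4a blk=9 s=1: VC-HIT | VC [3]
  [13] addr=0x48 blk=9 s=1: L1-HIT | VC [3]
  [14] addr=0x1b blk=3 s=1: VC-HIT | VC [9]
  [15] addr=0x18 blk=3 s=1: L1-HIT | VC [9]

OUTCOME = VC-HIT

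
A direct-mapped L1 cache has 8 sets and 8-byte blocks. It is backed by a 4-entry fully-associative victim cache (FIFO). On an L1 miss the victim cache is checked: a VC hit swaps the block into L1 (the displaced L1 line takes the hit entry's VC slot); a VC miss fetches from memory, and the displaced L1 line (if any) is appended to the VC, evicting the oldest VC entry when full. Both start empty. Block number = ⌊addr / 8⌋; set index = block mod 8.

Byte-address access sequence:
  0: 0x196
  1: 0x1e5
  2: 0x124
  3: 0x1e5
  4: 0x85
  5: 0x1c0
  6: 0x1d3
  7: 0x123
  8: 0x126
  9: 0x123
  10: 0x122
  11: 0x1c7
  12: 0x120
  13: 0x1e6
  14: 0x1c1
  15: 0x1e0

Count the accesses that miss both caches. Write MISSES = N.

MISSES = 6

  [0] addr=0x196 blk=50 s=2: MISS | VC []
  [1] addr=0x1e5 blk=60 s=4: MISS | VC []
  [2] addr=0x124 blk=36 s=4: MISS | VC [60]
  [3] addr=0x1e5 blk=60 s=4: VC-HIT | VC [36]
  [4] addr=0x85 blk=16 s=0: MISS | VC [36]
  [5] addr=0x1c0 blk=56 s=0: MISS | VC [36, 16]
  [6] addr=0x1d3 blk=58 s=2: MISS | VC [36, 16, 50]
  [7] addr=0x123 blk=36 s=4: VC-HIT | VC [60, 16, 50]
  [8] addr=0x126 blk=36 s=4: L1-HIT | VC [60, 16, 50]
  [9] addr=0x123 blk=36 s=4: L1-HIT | VC [60, 16, 50]
  [10] addr=0x122 blk=36 s=4: L1-HIT | VC [60, 16, 50]
  [11] addr=0x1c7 blk=56 s=0: L1-HIT | VC [60, 16, 50]
  [12] addr=0x120 blk=36 s=4: L1-HIT | VC [60, 16, 50]
  [13] addr=0x1e6 blk=60 s=4: VC-HIT | VC [36, 16, 50]
  [14] addr=0x1c1 blk=56 s=0: L1-HIT | VC [36, 16, 50]
  [15] addr=0x1e0 blk=60 s=4: L1-HIT | VC [36, 16, 50]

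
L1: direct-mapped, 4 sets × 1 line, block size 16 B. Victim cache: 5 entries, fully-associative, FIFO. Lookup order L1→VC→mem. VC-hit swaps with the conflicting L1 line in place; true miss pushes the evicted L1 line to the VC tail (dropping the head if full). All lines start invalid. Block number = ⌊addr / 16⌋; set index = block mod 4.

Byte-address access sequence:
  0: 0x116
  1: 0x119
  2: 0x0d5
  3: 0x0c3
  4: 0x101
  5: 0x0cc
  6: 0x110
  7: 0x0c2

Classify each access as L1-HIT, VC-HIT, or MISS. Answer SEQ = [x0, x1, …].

0: 0x116 (blk 17, set 1) → MISS  vc=[]
1: 0x119 (blk 17, set 1) → L1-HIT  vc=[]
2: 0xd5 (blk 13, set 1) → MISS  vc=[17]
3: 0xc3 (blk 12, set 0) → MISS  vc=[17]
4: 0x101 (blk 16, set 0) → MISS  vc=[17, 12]
5: 0xcc (blk 12, set 0) → VC-HIT  vc=[17, 16]
6: 0x110 (blk 17, set 1) → VC-HIT  vc=[13, 16]
7: 0xc2 (blk 12, set 0) → L1-HIT  vc=[13, 16]

SEQ = [MISS, L1-HIT, MISS, MISS, MISS, VC-HIT, VC-HIT, L1-HIT]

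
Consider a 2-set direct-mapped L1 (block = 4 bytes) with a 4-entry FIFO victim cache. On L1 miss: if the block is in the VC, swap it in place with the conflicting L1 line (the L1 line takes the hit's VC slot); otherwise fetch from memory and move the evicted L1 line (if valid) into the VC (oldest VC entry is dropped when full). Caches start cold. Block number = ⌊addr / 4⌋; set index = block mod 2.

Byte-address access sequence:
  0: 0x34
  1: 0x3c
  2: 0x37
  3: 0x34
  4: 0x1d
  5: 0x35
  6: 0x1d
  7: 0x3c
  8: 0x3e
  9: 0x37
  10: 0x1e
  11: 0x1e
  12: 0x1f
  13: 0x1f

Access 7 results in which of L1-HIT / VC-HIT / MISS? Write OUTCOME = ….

  [0] addr=0x34 blk=13 s=1: MISS | VC []
  [1] addr=0x3c blk=15 s=1: MISS | VC [13]
  [2] addr=0x37 blk=13 s=1: VC-HIT | VC [15]
  [3] addr=0x34 blk=13 s=1: L1-HIT | VC [15]
  [4] addr=0x1d blk=7 s=1: MISS | VC [15, 13]
  [5] addr=0x35 blk=13 s=1: VC-HIT | VC [15, 7]
  [6] addr=0x1d blk=7 s=1: VC-HIT | VC [15, 13]
  [7] addr=0x3c blk=15 s=1: VC-HIT | VC [7, 13]
  [8] addr=0x3e blk=15 s=1: L1-HIT | VC [7, 13]
  [9] addr=0x37 blk=13 s=1: VC-HIT | VC [7, 15]
  [10] addr=0x1e blk=7 s=1: VC-HIT | VC [13, 15]
  [11] addr=0x1e blk=7 s=1: L1-HIT | VC [13, 15]
  [12] addr=0x1f blk=7 s=1: L1-HIT | VC [13, 15]
  [13] addr=0x1f blk=7 s=1: L1-HIT | VC [13, 15]

OUTCOME = VC-HIT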